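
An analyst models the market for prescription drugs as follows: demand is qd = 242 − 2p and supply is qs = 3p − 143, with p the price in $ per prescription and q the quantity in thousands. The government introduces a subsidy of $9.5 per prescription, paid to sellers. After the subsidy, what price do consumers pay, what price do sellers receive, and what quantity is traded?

Before the subsidy: set 242 − 2p = 3p − 143 → p* = $77, q* = 88.
With a per-unit subsidy paid to sellers, each receives p + 9.5 per unit sold, so supply becomes qs = 3(p + 9.5) − 143.
Solving gives q = 99.4 with consumers paying $71.3 and sellers receiving $80.8 (the $9.5 wedge).

Consumers pay $71.3; sellers receive $80.8; quantity = 99.4.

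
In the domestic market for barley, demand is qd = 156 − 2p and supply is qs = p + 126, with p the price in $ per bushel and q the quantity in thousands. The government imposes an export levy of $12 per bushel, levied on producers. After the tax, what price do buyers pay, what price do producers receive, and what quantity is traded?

Buyers pay $14; producers receive $2; quantity = 128.

Before the tax: set 156 − 2p = p + 126 → p* = $10, q* = 136.
With the tax collected from producers, supply shifts: qs = (p − 12) + 126.
New equilibrium: buyers pay $14, producers receive $2, q = 128. (Wedge: pb − ps = 12.)
The less price-elastic side of the market bears the larger share of a per-unit tax.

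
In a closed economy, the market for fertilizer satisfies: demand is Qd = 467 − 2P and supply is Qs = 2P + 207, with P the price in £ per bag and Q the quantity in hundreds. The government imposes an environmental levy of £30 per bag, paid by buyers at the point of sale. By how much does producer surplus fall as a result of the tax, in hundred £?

Producer surplus falls by £4830 hundred.

Before the tax: set 467 − 2P = 2P + 207 → P* = £65, Q* = 337.
With the tax collected from buyers, demand (in seller-price terms) shifts: Qd = 467 − 2(P + 30).
New equilibrium: buyers pay £80, sellers receive £50, Q = 307. (Wedge: Pb − Ps = 30.)
ΔPS is the trapezoid between Q = 307 and Q = 337 of height £15: ½ · (337 + 307) · 15 = £4830.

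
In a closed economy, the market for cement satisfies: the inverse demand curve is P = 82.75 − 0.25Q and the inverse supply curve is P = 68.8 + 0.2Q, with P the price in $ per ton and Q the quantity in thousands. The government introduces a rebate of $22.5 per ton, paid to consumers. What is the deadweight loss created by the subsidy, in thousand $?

Deadweight loss = $562.5 thousand.

Inverting to Q(P) form: Qd = 331 − 4P; Qs = 5P − 344.
Without the subsidy, 331 − 4P = 5P − 344 gives 9P = 675, so P* = $75 and Q* = 31.
With a per-unit subsidy paid to consumers, each effectively pays P − 22.5, so demand becomes Qd = 331 − 4(P − 22.5).
New equilibrium: consumers pay $62.5, producers receive $85, Q = 81. (Wedge: Pb − Ps = −22.5.)
Quantity rises by |ΔQ| = |31 − 81| = 50.
DWL = ½ · t · |ΔQ| = ½ · 22.5 · 50 = $562.5.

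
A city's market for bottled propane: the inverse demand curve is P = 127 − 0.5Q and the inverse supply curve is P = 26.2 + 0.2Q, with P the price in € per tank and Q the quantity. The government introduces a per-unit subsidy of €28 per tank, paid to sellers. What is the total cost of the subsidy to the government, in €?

Government outlay = €5152.

Inverting to Q(P) form: Qd = 254 − 2P; Qs = 5P − 131.
Without the subsidy, 254 − 2P = 5P − 131 gives 7P = 385, so P* = €55 and Q* = 144.
With a per-unit subsidy paid to sellers, each receives P + 28 per unit sold, so supply becomes Qs = 5(P + 28) − 131.
Solving gives Q = 184 with consumers paying €35 and sellers receiving €63 (the €28 wedge).
Outlay = t · Q = 28 · 184 = €5152.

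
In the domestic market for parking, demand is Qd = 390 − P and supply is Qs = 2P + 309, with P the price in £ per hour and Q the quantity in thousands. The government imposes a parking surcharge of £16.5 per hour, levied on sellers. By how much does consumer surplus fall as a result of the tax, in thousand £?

Consumer surplus falls by £3932.5 thousand.

Before the tax: set 390 − P = 2P + 309 → P* = £27, Q* = 363.
With the tax collected from sellers, supply shifts: Qs = 2(P − 16.5) + 309.
Solving gives Q = 352 with buyers paying £38 and sellers receiving £21.5 (the £16.5 wedge).
ΔCS is the trapezoid between Q = 352 and Q = 363 of height £11: ½ · (363 + 352) · 11 = £3932.5.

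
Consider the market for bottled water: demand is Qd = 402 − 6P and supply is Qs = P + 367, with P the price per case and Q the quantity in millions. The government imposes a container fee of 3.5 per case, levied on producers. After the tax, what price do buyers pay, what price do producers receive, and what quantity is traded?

Buyers pay 5.5; producers receive 2; quantity = 369.

Without the tax, 402 − 6P = P + 367 gives 7P = 35, so P* = 5 and Q* = 372.
With the tax collected from producers, supply shifts: Qs = (P − 3.5) + 367.
New equilibrium: buyers pay 5.5, producers receive 2, Q = 369. (Wedge: Pb − Ps = 3.5.)
The less price-elastic side of the market bears the larger share of a per-unit tax.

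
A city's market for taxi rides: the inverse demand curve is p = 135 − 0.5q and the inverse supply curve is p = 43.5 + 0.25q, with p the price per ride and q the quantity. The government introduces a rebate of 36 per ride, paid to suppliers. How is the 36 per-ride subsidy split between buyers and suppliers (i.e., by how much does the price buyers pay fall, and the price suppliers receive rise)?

Buyers gain 24 per ride; suppliers gain 12 per ride.

Rewrite in direct form: qd = 270 − 2p and qs = 4p − 174.
Before the subsidy: set 270 − 2p = 4p − 174 → p* = 74, q* = 122.
With a per-unit subsidy paid to suppliers, each receives p + 36 per unit sold, so supply becomes qs = 4(p + 36) − 174.
New equilibrium: buyers pay 50, suppliers receive 86, q = 170. (Wedge: pb − ps = −36.)
Gain to buyers: 24; to suppliers: 12. (They sum to 36.)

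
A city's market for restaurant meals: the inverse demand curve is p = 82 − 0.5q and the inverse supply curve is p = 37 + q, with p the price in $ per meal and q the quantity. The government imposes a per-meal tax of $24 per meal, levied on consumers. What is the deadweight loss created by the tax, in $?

Deadweight loss = $192.

Inverting to q(p) form: qd = 164 − 2p; qs = p − 37.
Before the tax: set 164 − 2p = p − 37 → p* = $67, q* = 30.
With the tax collected from consumers, demand (in seller-price terms) shifts: qd = 164 − 2(p + 24).
Solving gives q = 14 with consumers paying $75 and suppliers receiving $51 (the $24 wedge).
Quantity falls by |ΔQ| = |30 − 14| = 16.
DWL = ½ · t · |ΔQ| = ½ · 24 · 16 = $192.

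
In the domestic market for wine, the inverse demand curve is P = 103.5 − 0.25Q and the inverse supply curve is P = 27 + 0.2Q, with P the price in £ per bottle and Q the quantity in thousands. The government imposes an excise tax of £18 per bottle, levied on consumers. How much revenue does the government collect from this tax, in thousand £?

Inverting to Q(P) form: Qd = 414 − 4P; Qs = 5P − 135.
Before the tax: set 414 − 4P = 5P − 135 → P* = £61, Q* = 170.
With the tax collected from consumers, demand (in seller-price terms) shifts: Qd = 414 − 4(P + 18).
Solving gives Q = 130 with consumers paying £71 and producers receiving £53 (the £18 wedge).
Revenue = t · Q = 18 · 130 = £2340.

Tax revenue = £2340 thousand.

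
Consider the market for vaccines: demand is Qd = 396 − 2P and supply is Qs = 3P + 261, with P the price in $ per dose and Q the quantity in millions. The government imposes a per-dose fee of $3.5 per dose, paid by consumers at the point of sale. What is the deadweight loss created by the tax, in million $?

Deadweight loss = $7.35 million.

Without the tax, 396 − 2P = 3P + 261 gives 5P = 135, so P* = $27 and Q* = 342.
With the tax collected from consumers, demand (in seller-price terms) shifts: Qd = 396 − 2(P + 3.5).
Solving gives Q = 337.8 with consumers paying $29.1 and sellers receiving $25.6 (the $3.5 wedge).
Quantity falls by |ΔQ| = |342 − 337.8| = 4.2.
DWL = ½ · t · |ΔQ| = ½ · 3.5 · 4.2 = $7.35.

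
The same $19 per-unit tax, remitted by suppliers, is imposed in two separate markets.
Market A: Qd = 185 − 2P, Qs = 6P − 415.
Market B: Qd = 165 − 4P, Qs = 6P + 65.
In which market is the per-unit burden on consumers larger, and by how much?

Market A: pre-tax P* = $75, Q* = 35; post-tax Q = 6.5; per-unit burden on consumers = $14.25.
Market B: pre-tax P* = $10, Q* = 125; post-tax Q = 79.4; per-unit burden on consumers = $11.4.
Difference: $14.25 vs $11.4 → market A is larger by $2.85.

Market A, by $2.85.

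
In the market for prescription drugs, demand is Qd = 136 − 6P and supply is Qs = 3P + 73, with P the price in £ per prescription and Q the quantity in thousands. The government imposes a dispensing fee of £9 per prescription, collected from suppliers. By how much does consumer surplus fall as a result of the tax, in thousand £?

Before the tax: set 136 − 6P = 3P + 73 → P* = £7, Q* = 94.
With the tax collected from suppliers, supply shifts: Qs = 3(P − 9) + 73.
New equilibrium: buyers pay £10, suppliers receive £1, Q = 76. (Wedge: Pb − Ps = 9.)
ΔCS is the trapezoid between Q = 76 and Q = 94 of height £3: ½ · (94 + 76) · 3 = £255.

Consumer surplus falls by £255 thousand.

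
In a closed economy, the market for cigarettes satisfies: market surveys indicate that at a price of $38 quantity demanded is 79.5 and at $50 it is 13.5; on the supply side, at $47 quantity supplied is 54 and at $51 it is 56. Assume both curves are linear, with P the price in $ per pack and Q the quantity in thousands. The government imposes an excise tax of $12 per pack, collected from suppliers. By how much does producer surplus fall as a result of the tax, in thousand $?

Producer surplus falls by $541.75 thousand.

Demand slope: (13.5 − 79.5)/(50 − 38) = -5.5, so Qd = 288.5 − 5.5P.
Supply slope: (56 − 54)/(51 − 47) = 0.5, so Qs = 0.5P + 30.5.
Without the tax, 288.5 − 5.5P = 0.5P + 30.5 gives 6P = 258, so P* = $43 and Q* = 52.
With the tax collected from suppliers, supply shifts: Qs = 0.5(P − 12) + 30.5.
Solving gives Q = 46.5 with buyers paying $44 and suppliers receiving $32 (the $12 wedge).
ΔPS is the trapezoid between Q = 46.5 and Q = 52 of height $11: ½ · (52 + 46.5) · 11 = $541.75.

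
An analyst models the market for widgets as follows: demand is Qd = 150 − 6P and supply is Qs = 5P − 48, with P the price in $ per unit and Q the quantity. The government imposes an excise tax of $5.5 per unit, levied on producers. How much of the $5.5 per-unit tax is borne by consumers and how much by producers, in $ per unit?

Consumers bear $2.5 per unit; producers bear $3 per unit.

Before the tax: set 150 − 6P = 5P − 48 → P* = $18, Q* = 42.
With the tax collected from producers, supply shifts: Qs = 5(P − 5.5) − 48.
New equilibrium: consumers pay $20.5, producers receive $15, Q = 27. (Wedge: Pb − Ps = 5.5.)
Burden on consumers: $2.5; on producers: $3. (They sum to $5.5.)
The less price-elastic side of the market bears the larger share of a per-unit tax.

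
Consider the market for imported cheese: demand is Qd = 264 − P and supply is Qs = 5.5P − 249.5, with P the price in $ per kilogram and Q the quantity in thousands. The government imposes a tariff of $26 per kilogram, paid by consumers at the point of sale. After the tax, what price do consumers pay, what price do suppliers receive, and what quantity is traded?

Consumers pay $101; suppliers receive $75; quantity = 163.

Without the tax, 264 − P = 5.5P − 249.5 gives 6.5P = 513.5, so P* = $79 and Q* = 185.
With the tax collected from consumers, demand (in seller-price terms) shifts: Qd = 264 − (P + 26).
Solving gives Q = 163 with consumers paying $101 and suppliers receiving $75 (the $26 wedge).
The less price-elastic side of the market bears the larger share of a per-unit tax.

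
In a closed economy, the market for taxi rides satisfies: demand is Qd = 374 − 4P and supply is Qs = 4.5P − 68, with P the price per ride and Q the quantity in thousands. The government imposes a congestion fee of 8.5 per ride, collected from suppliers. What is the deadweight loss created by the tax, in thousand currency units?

Without the tax, 374 − 4P = 4.5P − 68 gives 8.5P = 442, so P* = 52 and Q* = 166.
With the tax collected from suppliers, supply shifts: Qs = 4.5(P − 8.5) − 68.
Solving gives Q = 148 with buyers paying 56.5 and suppliers receiving 48 (the 8.5 wedge).
Quantity falls by |ΔQ| = |166 − 148| = 18.
DWL = ½ · t · |ΔQ| = ½ · 8.5 · 18 = 76.5.

Deadweight loss = 76.5 thousand.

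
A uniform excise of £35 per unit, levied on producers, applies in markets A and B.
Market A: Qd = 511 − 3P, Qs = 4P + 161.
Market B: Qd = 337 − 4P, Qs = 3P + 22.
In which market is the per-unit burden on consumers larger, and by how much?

Market A: pre-tax P* = £50, Q* = 361; post-tax Q = 301; per-unit burden on consumers = £20.
Market B: pre-tax P* = £45, Q* = 157; post-tax Q = 97; per-unit burden on consumers = £15.
Difference: £20 vs £15 → market A is larger by £5.

Market A, by £5.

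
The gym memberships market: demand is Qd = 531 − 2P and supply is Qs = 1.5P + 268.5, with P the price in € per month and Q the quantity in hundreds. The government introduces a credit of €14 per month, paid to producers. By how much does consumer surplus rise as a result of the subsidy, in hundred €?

Before the subsidy: set 531 − 2P = 1.5P + 268.5 → P* = €75, Q* = 381.
With a per-unit subsidy paid to producers, each receives P + 14 per unit sold, so supply becomes Qs = 1.5(P + 14) + 268.5.
Solving gives Q = 393 with consumers paying €69 and producers receiving €83 (the €14 wedge).
ΔCS is the trapezoid between Q = 393 and Q = 381 of height €6: ½ · (381 + 393) · 6 = €2322.

Consumer surplus rises by €2322 hundred.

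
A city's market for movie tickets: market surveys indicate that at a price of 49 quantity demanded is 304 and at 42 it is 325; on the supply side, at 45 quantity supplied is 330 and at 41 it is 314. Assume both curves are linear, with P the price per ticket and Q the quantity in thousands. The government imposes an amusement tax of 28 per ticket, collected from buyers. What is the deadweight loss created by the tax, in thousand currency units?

Deadweight loss = 672 thousand.

Demand slope: (325 − 304)/(42 − 49) = -3, so Qd = 451 − 3P.
Supply slope: (314 − 330)/(41 − 45) = 4, so Qs = 4P + 150.
Before the tax: set 451 − 3P = 4P + 150 → P* = 43, Q* = 322.
With the tax collected from buyers, demand (in seller-price terms) shifts: Qd = 451 − 3(P + 28).
Solving gives Q = 274 with buyers paying 59 and producers receiving 31 (the 28 wedge).
Quantity falls by |ΔQ| = |322 − 274| = 48.
DWL = ½ · t · |ΔQ| = ½ · 28 · 48 = 672.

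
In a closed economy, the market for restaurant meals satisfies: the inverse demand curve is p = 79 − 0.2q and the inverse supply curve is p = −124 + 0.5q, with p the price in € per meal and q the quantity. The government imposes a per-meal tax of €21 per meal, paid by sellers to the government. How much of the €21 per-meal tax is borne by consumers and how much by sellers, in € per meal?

Consumers bear €6 per meal; sellers bear €15 per meal.

Rewrite in direct form: qd = 395 − 5p and qs = 2p + 248.
Before the tax: set 395 − 5p = 2p + 248 → p* = €21, q* = 290.
With the tax collected from sellers, supply shifts: qs = 2(p − 21) + 248.
Solving gives q = 260 with consumers paying €27 and sellers receiving €6 (the €21 wedge).
Burden on consumers: €6; on sellers: €15. (They sum to €21.)
The less price-elastic side of the market bears the larger share of a per-unit tax.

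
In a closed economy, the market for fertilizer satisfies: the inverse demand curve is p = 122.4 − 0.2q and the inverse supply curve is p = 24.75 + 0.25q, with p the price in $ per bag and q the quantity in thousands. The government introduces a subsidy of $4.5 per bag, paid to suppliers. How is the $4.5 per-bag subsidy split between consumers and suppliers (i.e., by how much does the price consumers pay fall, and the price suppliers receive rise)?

Inverting to q(p) form: qd = 612 − 5p; qs = 4p − 99.
Without the subsidy, 612 − 5p = 4p − 99 gives 9p = 711, so p* = $79 and q* = 217.
With a per-unit subsidy paid to suppliers, each receives p + 4.5 per unit sold, so supply becomes qs = 4(p + 4.5) − 99.
New equilibrium: consumers pay $77, suppliers receive $81.5, q = 227. (Wedge: pb − ps = −4.5.)
Gain to consumers: $2; to suppliers: $2.5. (They sum to $4.5.)

Consumers gain $2 per bag; suppliers gain $2.5 per bag.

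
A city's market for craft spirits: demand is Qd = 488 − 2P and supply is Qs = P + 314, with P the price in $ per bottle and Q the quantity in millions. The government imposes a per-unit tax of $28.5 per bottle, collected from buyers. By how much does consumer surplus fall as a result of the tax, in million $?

Without the tax, 488 − 2P = P + 314 gives 3P = 174, so P* = $58 and Q* = 372.
With the tax collected from buyers, demand (in seller-price terms) shifts: Qd = 488 − 2(P + 28.5).
New equilibrium: buyers pay $67.5, suppliers receive $39, Q = 353. (Wedge: Pb − Ps = 28.5.)
ΔCS is the trapezoid between Q = 353 and Q = 372 of height $9.5: ½ · (372 + 353) · 9.5 = $3443.75.

Consumer surplus falls by $3443.75 million.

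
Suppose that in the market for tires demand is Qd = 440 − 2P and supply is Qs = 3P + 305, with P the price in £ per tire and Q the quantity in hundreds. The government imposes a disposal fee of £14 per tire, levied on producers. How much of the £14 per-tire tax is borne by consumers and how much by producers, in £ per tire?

Without the tax, 440 − 2P = 3P + 305 gives 5P = 135, so P* = £27 and Q* = 386.
With the tax collected from producers, supply shifts: Qs = 3(P − 14) + 305.
Solving gives Q = 369.2 with consumers paying £35.4 and producers receiving £21.4 (the £14 wedge).
Burden on consumers: £8.4; on producers: £5.6. (They sum to £14.)

Consumers bear £8.4 per tire; producers bear £5.6 per tire.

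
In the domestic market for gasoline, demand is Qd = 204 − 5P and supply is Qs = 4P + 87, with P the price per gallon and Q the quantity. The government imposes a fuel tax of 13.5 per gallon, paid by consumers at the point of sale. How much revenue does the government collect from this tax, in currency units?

Without the tax, 204 − 5P = 4P + 87 gives 9P = 117, so P* = 13 and Q* = 139.
With the tax collected from consumers, demand (in seller-price terms) shifts: Qd = 204 − 5(P + 13.5).
New equilibrium: consumers pay 19, sellers receive 5.5, Q = 109. (Wedge: Pb − Ps = 13.5.)
Revenue = t · Q = 13.5 · 109 = 1471.5.

Tax revenue = 1471.5.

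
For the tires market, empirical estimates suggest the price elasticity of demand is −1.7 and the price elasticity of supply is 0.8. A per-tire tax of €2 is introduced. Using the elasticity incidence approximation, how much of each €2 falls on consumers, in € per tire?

Incidence ratio: consumers' share ≈ εs / (εs + |εd|) = 0.8 / (0.8 + 1.7) = 0.32.
So consumers bear ≈ 0.32 × €2 = €0.64; producers bear €1.36.

Consumers bear ≈ €0.64 per tire.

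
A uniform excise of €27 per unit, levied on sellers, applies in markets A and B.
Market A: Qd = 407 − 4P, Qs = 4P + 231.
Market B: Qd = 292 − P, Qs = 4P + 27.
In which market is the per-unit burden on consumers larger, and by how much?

Market B, by €8.1.

Market A: pre-tax P* = €22, Q* = 319; post-tax Q = 265; per-unit burden on consumers = €13.5.
Market B: pre-tax P* = €53, Q* = 239; post-tax Q = 217.4; per-unit burden on consumers = €21.6.
Difference: €13.5 vs €21.6 → market B is larger by €8.1.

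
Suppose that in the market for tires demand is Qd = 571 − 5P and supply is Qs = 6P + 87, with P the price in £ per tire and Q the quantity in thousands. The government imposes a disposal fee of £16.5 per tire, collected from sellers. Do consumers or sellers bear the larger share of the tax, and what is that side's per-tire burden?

Before the tax: set 571 − 5P = 6P + 87 → P* = £44, Q* = 351.
With the tax collected from sellers, supply shifts: Qs = 6(P − 16.5) + 87.
Solving gives Q = 306 with consumers paying £53 and sellers receiving £36.5 (the £16.5 wedge).
Per-tire burden: consumers £9, sellers £7.5.
Consumers take the larger share because demand is less price-elastic here (demand slope 5 vs supply slope 6).
The less price-elastic side of the market bears the larger share of a per-unit tax.

Consumers bear the larger share: £9 per tire.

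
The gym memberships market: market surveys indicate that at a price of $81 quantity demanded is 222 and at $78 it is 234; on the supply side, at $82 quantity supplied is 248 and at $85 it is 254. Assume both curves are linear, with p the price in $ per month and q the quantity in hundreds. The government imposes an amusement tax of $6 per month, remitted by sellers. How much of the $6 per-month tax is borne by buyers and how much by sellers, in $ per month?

Demand slope: (234 − 222)/(78 − 81) = -4, so qd = 546 − 4p.
Supply slope: (254 − 248)/(85 − 82) = 2, so qs = 2p + 84.
Before the tax: set 546 − 4p = 2p + 84 → p* = $77, q* = 238.
With the tax collected from sellers, supply shifts: qs = 2(p − 6) + 84.
New equilibrium: buyers pay $79, sellers receive $73, q = 230. (Wedge: pb − ps = 6.)
Burden on buyers: $2; on sellers: $4. (They sum to $6.)
The less price-elastic side of the market bears the larger share of a per-unit tax.

Buyers bear $2 per month; sellers bear $4 per month.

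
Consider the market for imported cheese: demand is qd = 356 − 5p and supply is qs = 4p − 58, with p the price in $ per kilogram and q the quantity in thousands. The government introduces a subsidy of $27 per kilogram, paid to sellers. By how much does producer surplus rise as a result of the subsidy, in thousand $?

Before the subsidy: set 356 − 5p = 4p − 58 → p* = $46, q* = 126.
With a per-unit subsidy paid to sellers, each receives p + 27 per unit sold, so supply becomes qs = 4(p + 27) − 58.
Solving gives q = 186 with consumers paying $34 and sellers receiving $61 (the $27 wedge).
ΔPS is the trapezoid between Q = 186 and Q = 126 of height $15: ½ · (126 + 186) · 15 = $2340.

Producer surplus rises by $2340 thousand.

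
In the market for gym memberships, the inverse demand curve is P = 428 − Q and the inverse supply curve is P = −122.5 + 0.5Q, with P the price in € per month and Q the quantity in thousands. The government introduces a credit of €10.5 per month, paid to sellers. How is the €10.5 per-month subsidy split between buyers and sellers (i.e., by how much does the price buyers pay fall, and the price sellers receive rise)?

Buyers gain €7 per month; sellers gain €3.5 per month.

Rewrite in direct form: Qd = 428 − P and Qs = 2P + 245.
Without the subsidy, 428 − P = 2P + 245 gives 3P = 183, so P* = €61 and Q* = 367.
With a per-unit subsidy paid to sellers, each receives P + 10.5 per unit sold, so supply becomes Qs = 2(P + 10.5) + 245.
New equilibrium: buyers pay €54, sellers receive €64.5, Q = 374. (Wedge: Pb − Ps = −10.5.)
Gain to buyers: €7; to sellers: €3.5. (They sum to €10.5.)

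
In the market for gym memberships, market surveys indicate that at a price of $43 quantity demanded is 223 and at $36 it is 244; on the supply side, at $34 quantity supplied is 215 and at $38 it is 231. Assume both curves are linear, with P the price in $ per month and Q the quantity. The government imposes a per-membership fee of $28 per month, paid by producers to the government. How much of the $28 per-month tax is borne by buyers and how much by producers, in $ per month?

Demand slope: (244 − 223)/(36 − 43) = -3, so Qd = 352 − 3P.
Supply slope: (231 − 215)/(38 − 34) = 4, so Qs = 4P + 79.
Without the tax, 352 − 3P = 4P + 79 gives 7P = 273, so P* = $39 and Q* = 235.
With the tax collected from producers, supply shifts: Qs = 4(P − 28) + 79.
New equilibrium: buyers pay $55, producers receive $27, Q = 187. (Wedge: Pb − Ps = 28.)
Burden on buyers: $16; on producers: $12. (They sum to $28.)
The less price-elastic side of the market bears the larger share of a per-unit tax.

Buyers bear $16 per month; producers bear $12 per month.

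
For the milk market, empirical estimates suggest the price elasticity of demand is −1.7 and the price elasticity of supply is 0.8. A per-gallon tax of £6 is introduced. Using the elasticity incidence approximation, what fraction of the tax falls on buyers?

Buyers' share ≈ 0.32.

Incidence ratio: buyers' share ≈ εs / (εs + |εd|) = 0.8 / (0.8 + 1.7) = 0.32.
Supply is the less elastic side, so buyers bear the smaller share.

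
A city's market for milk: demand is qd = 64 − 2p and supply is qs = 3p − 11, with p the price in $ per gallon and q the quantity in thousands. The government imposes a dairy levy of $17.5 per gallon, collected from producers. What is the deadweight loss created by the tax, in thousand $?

Before the tax: set 64 − 2p = 3p − 11 → p* = $15, q* = 34.
With the tax collected from producers, supply shifts: qs = 3(p − 17.5) − 11.
New equilibrium: buyers pay $25.5, producers receive $8, q = 13. (Wedge: pb − ps = 17.5.)
Quantity falls by |ΔQ| = |34 − 13| = 21.
DWL = ½ · t · |ΔQ| = ½ · 17.5 · 21 = $183.75.

Deadweight loss = $183.75 thousand.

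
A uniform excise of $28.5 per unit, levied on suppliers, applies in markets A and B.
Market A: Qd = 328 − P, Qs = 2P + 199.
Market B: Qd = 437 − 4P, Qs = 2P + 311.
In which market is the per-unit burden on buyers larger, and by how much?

Market A, by $9.5.

Market A: pre-tax P* = $43, Q* = 285; post-tax Q = 266; per-unit burden on buyers = $19.
Market B: pre-tax P* = $21, Q* = 353; post-tax Q = 315; per-unit burden on buyers = $9.5.
Difference: $19 vs $9.5 → market A is larger by $9.5.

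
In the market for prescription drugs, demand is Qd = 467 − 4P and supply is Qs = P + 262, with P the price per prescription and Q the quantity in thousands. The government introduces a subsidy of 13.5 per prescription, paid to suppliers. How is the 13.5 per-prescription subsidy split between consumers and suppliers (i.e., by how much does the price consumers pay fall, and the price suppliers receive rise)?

Before the subsidy: set 467 − 4P = P + 262 → P* = 41, Q* = 303.
With a per-unit subsidy paid to suppliers, each receives P + 13.5 per unit sold, so supply becomes Qs = (P + 13.5) + 262.
New equilibrium: consumers pay 38.3, suppliers receive 51.8, Q = 313.8. (Wedge: Pb − Ps = −13.5.)
Gain to consumers: 2.7; to suppliers: 10.8. (They sum to 13.5.)

Consumers gain 2.7 per prescription; suppliers gain 10.8 per prescription.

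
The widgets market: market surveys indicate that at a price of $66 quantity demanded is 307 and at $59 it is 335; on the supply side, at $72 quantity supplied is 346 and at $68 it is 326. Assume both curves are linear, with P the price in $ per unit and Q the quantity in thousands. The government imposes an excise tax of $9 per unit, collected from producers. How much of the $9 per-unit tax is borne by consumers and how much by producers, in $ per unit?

Demand slope: (335 − 307)/(59 − 66) = -4, so Qd = 571 − 4P.
Supply slope: (326 − 346)/(68 − 72) = 5, so Qs = 5P − 14.
Without the tax, 571 − 4P = 5P − 14 gives 9P = 585, so P* = $65 and Q* = 311.
With the tax collected from producers, supply shifts: Qs = 5(P − 9) − 14.
New equilibrium: consumers pay $70, producers receive $61, Q = 291. (Wedge: Pb − Ps = 9.)
Burden on consumers: $5; on producers: $4. (They sum to $9.)
The less price-elastic side of the market bears the larger share of a per-unit tax.

Consumers bear $5 per unit; producers bear $4 per unit.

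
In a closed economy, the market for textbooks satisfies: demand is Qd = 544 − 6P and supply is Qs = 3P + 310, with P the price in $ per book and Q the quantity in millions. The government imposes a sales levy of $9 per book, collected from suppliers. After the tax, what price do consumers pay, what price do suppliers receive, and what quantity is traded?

Before the tax: set 544 − 6P = 3P + 310 → P* = $26, Q* = 388.
With the tax collected from suppliers, supply shifts: Qs = 3(P − 9) + 310.
Solving gives Q = 370 with consumers paying $29 and suppliers receiving $20 (the $9 wedge).
The less price-elastic side of the market bears the larger share of a per-unit tax.

Consumers pay $29; suppliers receive $20; quantity = 370.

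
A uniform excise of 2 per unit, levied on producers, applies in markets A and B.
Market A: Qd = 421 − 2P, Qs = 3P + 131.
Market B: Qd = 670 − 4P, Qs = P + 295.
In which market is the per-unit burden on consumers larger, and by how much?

Market A, by 0.8.

Market A: pre-tax P* = 58, Q* = 305; post-tax Q = 302.6; per-unit burden on consumers = 1.2.
Market B: pre-tax P* = 75, Q* = 370; post-tax Q = 368.4; per-unit burden on consumers = 0.4.
Difference: 1.2 vs 0.4 → market A is larger by 0.8.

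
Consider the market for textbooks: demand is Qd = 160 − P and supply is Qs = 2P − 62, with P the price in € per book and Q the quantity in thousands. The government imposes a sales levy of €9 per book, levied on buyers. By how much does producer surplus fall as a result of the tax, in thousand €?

Without the tax, 160 − P = 2P − 62 gives 3P = 222, so P* = €74 and Q* = 86.
With the tax collected from buyers, demand (in seller-price terms) shifts: Qd = 160 − (P + 9).
Solving gives Q = 80 with buyers paying €80 and sellers receiving €71 (the €9 wedge).
ΔPS is the trapezoid between Q = 80 and Q = 86 of height €3: ½ · (86 + 80) · 3 = €249.

Producer surplus falls by €249 thousand.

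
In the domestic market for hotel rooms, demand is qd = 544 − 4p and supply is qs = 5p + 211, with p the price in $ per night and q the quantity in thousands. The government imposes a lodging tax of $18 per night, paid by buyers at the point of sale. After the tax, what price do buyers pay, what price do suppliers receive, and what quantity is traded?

Buyers pay $47; suppliers receive $29; quantity = 356.

Without the tax, 544 − 4p = 5p + 211 gives 9p = 333, so p* = $37 and q* = 396.
With the tax collected from buyers, demand (in seller-price terms) shifts: qd = 544 − 4(p + 18).
Solving gives q = 356 with buyers paying $47 and suppliers receiving $29 (the $18 wedge).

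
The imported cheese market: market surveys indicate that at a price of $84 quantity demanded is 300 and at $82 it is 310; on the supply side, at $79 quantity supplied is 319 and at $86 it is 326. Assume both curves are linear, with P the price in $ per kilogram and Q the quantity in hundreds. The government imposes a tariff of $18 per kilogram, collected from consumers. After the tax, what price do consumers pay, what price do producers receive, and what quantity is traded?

Demand slope: (310 − 300)/(82 − 84) = -5, so Qd = 720 − 5P.
Supply slope: (326 − 319)/(86 − 79) = 1, so Qs = P + 240.
Before the tax: set 720 − 5P = P + 240 → P* = $80, Q* = 320.
With the tax collected from consumers, demand (in seller-price terms) shifts: Qd = 720 − 5(P + 18).
New equilibrium: consumers pay $83, producers receive $65, Q = 305. (Wedge: Pb − Ps = 18.)

Consumers pay $83; producers receive $65; quantity = 305.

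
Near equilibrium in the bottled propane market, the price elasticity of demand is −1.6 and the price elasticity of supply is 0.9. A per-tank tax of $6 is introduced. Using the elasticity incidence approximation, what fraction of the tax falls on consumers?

Incidence ratio: consumers' share ≈ εs / (εs + |εd|) = 0.9 / (0.9 + 1.6) = 0.36.
Supply is the less elastic side, so consumers bear the smaller share.

Consumers' share ≈ 0.36.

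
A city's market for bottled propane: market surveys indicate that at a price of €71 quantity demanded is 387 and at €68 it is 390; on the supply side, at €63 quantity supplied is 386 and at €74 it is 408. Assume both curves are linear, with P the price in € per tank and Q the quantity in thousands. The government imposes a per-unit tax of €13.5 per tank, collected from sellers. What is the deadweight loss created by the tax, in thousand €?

Demand slope: (390 − 387)/(68 − 71) = -1, so Qd = 458 − P.
Supply slope: (408 − 386)/(74 − 63) = 2, so Qs = 2P + 260.
Without the tax, 458 − P = 2P + 260 gives 3P = 198, so P* = €66 and Q* = 392.
With the tax collected from sellers, supply shifts: Qs = 2(P − 13.5) + 260.
Solving gives Q = 383 with buyers paying €75 and sellers receiving €61.5 (the €13.5 wedge).
Quantity falls by |ΔQ| = |392 − 383| = 9.
DWL = ½ · t · |ΔQ| = ½ · 13.5 · 9 = €60.75.

Deadweight loss = €60.75 thousand.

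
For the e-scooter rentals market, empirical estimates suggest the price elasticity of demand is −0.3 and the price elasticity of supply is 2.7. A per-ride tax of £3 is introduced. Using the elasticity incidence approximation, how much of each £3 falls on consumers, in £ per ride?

Incidence ratio: consumers' share ≈ εs / (εs + |εd|) = 2.7 / (2.7 + 0.3) = 0.9.
So consumers bear ≈ 0.9 × £3 = £2.7; sellers bear £0.3.

Consumers bear ≈ £2.7 per ride.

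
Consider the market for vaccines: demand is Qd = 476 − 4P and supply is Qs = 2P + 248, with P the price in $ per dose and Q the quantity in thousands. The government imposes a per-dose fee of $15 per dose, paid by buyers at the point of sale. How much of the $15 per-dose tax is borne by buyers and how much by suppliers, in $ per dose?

Before the tax: set 476 − 4P = 2P + 248 → P* = $38, Q* = 324.
With the tax collected from buyers, demand (in seller-price terms) shifts: Qd = 476 − 4(P + 15).
Solving gives Q = 304 with buyers paying $43 and suppliers receiving $28 (the $15 wedge).
Burden on buyers: $5; on suppliers: $10. (They sum to $15.)

Buyers bear $5 per dose; suppliers bear $10 per dose.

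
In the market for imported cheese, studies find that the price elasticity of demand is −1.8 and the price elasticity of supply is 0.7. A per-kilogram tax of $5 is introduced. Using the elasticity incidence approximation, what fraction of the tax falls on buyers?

Incidence ratio: buyers' share ≈ εs / (εs + |εd|) = 0.7 / (0.7 + 1.8) = 0.28.
Supply is the less elastic side, so buyers bear the smaller share.

Buyers' share ≈ 0.28.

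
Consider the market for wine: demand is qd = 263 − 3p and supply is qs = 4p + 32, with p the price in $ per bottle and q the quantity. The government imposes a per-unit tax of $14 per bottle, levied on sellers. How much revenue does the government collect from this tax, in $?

Before the tax: set 263 − 3p = 4p + 32 → p* = $33, q* = 164.
With the tax collected from sellers, supply shifts: qs = 4(p − 14) + 32.
New equilibrium: buyers pay $41, sellers receive $27, q = 140. (Wedge: pb − ps = 14.)
Revenue = t · Q = 14 · 140 = $1960.

Tax revenue = $1960.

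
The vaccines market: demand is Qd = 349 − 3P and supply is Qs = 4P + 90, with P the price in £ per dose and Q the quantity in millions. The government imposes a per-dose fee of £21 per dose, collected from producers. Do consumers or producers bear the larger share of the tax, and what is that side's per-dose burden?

Consumers bear the larger share: £12 per dose.

Without the tax, 349 − 3P = 4P + 90 gives 7P = 259, so P* = £37 and Q* = 238.
With the tax collected from producers, supply shifts: Qs = 4(P − 21) + 90.
Solving gives Q = 202 with consumers paying £49 and producers receiving £28 (the £21 wedge).
Per-dose burden: consumers £12, producers £9.
Consumers take the larger share because demand is less price-elastic here (demand slope 3 vs supply slope 4).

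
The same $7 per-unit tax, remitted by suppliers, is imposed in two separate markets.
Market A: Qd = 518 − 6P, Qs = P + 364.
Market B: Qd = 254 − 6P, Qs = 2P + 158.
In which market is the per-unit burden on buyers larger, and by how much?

Market B, by $0.75.

Market A: pre-tax P* = $22, Q* = 386; post-tax Q = 380; per-unit burden on buyers = $1.
Market B: pre-tax P* = $12, Q* = 182; post-tax Q = 171.5; per-unit burden on buyers = $1.75.
Difference: $1 vs $1.75 → market B is larger by $0.75.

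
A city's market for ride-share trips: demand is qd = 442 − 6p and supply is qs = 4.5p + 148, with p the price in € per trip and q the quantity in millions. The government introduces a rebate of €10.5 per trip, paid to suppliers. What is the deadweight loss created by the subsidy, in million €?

Before the subsidy: set 442 − 6p = 4.5p + 148 → p* = €28, q* = 274.
With a per-unit subsidy paid to suppliers, each receives p + 10.5 per unit sold, so supply becomes qs = 4.5(p + 10.5) + 148.
New equilibrium: buyers pay €23.5, suppliers receive €34, q = 301. (Wedge: pb − ps = −10.5.)
Quantity rises by |ΔQ| = |274 − 301| = 27.
DWL = ½ · t · |ΔQ| = ½ · 10.5 · 27 = €141.75.

Deadweight loss = €141.75 million.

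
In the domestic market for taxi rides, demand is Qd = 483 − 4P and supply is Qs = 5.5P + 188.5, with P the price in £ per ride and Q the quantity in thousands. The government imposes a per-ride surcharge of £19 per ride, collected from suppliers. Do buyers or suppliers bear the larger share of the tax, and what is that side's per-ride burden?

Without the tax, 483 − 4P = 5.5P + 188.5 gives 9.5P = 294.5, so P* = £31 and Q* = 359.
With the tax collected from suppliers, supply shifts: Qs = 5.5(P − 19) + 188.5.
New equilibrium: buyers pay £42, suppliers receive £23, Q = 315. (Wedge: Pb − Ps = 19.)
Per-ride burden: buyers £11, suppliers £8.
Buyers take the larger share because demand is less price-elastic here (demand slope 4 vs supply slope 5.5).

Buyers bear the larger share: £11 per ride.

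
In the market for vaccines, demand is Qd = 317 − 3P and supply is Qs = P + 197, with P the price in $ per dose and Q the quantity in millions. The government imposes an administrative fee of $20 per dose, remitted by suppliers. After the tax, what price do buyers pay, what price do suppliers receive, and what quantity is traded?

Without the tax, 317 − 3P = P + 197 gives 4P = 120, so P* = $30 and Q* = 227.
With the tax collected from suppliers, supply shifts: Qs = (P − 20) + 197.
New equilibrium: buyers pay $35, suppliers receive $15, Q = 212. (Wedge: Pb − Ps = 20.)
The less price-elastic side of the market bears the larger share of a per-unit tax.

Buyers pay $35; suppliers receive $15; quantity = 212.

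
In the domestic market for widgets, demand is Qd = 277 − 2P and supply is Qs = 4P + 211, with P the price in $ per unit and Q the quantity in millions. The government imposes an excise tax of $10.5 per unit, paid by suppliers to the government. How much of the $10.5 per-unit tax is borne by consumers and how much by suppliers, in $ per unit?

Without the tax, 277 − 2P = 4P + 211 gives 6P = 66, so P* = $11 and Q* = 255.
With the tax collected from suppliers, supply shifts: Qs = 4(P − 10.5) + 211.
New equilibrium: consumers pay $18, suppliers receive $7.5, Q = 241. (Wedge: Pb − Ps = 10.5.)
Burden on consumers: $7; on suppliers: $3.5. (They sum to $10.5.)

Consumers bear $7 per unit; suppliers bear $3.5 per unit.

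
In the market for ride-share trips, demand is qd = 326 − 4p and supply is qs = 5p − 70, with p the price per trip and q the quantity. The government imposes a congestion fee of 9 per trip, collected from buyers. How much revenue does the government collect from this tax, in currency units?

Before the tax: set 326 − 4p = 5p − 70 → p* = 44, q* = 150.
With the tax collected from buyers, demand (in seller-price terms) shifts: qd = 326 − 4(p + 9).
New equilibrium: buyers pay 49, suppliers receive 40, q = 130. (Wedge: pb − ps = 9.)
Revenue = t · Q = 9 · 130 = 1170.

Tax revenue = 1170.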